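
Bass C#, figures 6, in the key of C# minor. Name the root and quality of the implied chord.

A major

The figures 6 indicate a triad in first inversion.
In first inversion the root lies a sixth above the bass: a sixth above C# in C# minor is A.
The chord tones are C#, E, A, giving A major.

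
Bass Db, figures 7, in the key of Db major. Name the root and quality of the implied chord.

Db major seventh

The figures 7 indicate a seventh chord in root position.
In root position the bass is the root, so the root is Db.
The chord tones are Db, F, Ab, C, giving Db major seventh.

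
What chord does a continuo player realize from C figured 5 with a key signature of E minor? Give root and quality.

The figures 5 indicate a triad in root position.
In root position the bass is the root, so the root is C.
The chord tones are C, E, G, giving C major.

C major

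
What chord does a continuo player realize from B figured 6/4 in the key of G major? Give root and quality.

E minor

The figures 6/4 indicate a triad in second inversion.
In second inversion the root lies a fourth above the bass: a fourth above B in G major is E.
The chord tones are B, E, G, giving E minor.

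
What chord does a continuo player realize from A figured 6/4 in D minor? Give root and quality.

D minor

The figures 6/4 indicate a triad in second inversion.
In second inversion the root lies a fourth above the bass: a fourth above A in D minor is D.
The chord tones are A, D, F, giving D minor.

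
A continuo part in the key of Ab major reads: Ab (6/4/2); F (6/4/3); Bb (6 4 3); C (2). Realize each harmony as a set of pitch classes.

Ab, Bb, Db, F | F, Ab, Bb, Db | Bb, Db, Eb, G | C, Db, F, Ab

Ab (6/4/2): Ab, Bb, Db, F.
F (6/4/3): F, Ab, Bb, Db.
Bb (6/4/3): Bb, Db, Eb, G.
C (6/4/2): C, Db, F, Ab.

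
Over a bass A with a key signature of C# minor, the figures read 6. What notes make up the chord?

A, C#, F#

The written figures 6 are shorthand for 6/3: the 3 is implied.
A third above A in this key is C#.
A sixth above A in this key is F#.
Together with the bass A, this spells F# minor in first inversion.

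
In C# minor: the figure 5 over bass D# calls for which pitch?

Counting 4 letter steps above D# lands on A; in C# minor, that letter is A.

A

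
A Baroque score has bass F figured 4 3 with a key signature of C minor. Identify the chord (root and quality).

Bb dominant seventh

The figures 4 3 indicate a seventh chord in second inversion.
In second inversion the root lies a fourth above the bass: a fourth above F in C minor is Bb.
The chord tones are F, Ab, Bb, D, giving Bb dominant seventh.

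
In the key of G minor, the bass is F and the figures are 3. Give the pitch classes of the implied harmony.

F, A, C

The written figures 3 are shorthand for 5/3: the 5 is implied.
A third above F in this key is A.
A fifth above F in this key is C.
Together with the bass F, this spells F major in root position.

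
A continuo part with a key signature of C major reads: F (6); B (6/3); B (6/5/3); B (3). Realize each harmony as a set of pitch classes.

F (6/3): F, A, D.
B (6/3): B, D, G.
B (6/5/3): B, D, F, G.
B (5/3): B, D, F.

F, A, D | B, D, G | B, D, F, G | B, D, F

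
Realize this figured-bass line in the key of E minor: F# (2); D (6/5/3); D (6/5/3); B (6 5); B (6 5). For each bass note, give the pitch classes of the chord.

F#, G, B, D | D, F#, A, B | D, F#, A, B | B, D, F#, G | B, D, F#, G

F# (6/4/2): F#, G, B, D.
D (6/5/3): D, F#, A, B.
D (6/5/3): D, F#, A, B.
B (6/5/3): B, D, F#, G.
B (6/5/3): B, D, F#, G.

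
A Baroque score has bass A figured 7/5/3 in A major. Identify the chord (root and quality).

The figures 7/5/3 indicate a seventh chord in root position.
In root position the bass is the root, so the root is A.
The chord tones are A, C#, E, G#, giving A major seventh.

A major seventh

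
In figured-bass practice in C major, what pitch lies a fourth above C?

F

Counting 3 letter steps above C lands on F; in C major, that letter is F.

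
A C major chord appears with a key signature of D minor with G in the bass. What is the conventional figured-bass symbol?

G is the fifth of C major, so the chord is in second inversion.
A triad in second inversion is figured 6/4, conventionally abbreviated 6/4.

6/4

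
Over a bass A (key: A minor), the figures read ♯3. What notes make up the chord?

A, C#, E

The written figures ♯3 are shorthand for 5/3: the 5 is implied.
A third above A in this key is C, raised to C# by the sharp.
A fifth above A in this key is E.
Together with the bass A, this spells A major in root position.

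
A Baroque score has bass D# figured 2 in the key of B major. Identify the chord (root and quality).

The figures 2 indicate a seventh chord in third inversion.
In third inversion the root lies a second above the bass: a second above D# in B major is E.
The chord tones are D#, E, G#, B, giving E major seventh.

E major seventh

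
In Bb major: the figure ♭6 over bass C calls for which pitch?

Counting 5 letter steps above C lands on A; in Bb major, that letter is A.
The b6 figure lowers it a semitone, giving Ab.

Ab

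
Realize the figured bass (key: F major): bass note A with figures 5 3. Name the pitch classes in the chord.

A, C, E

A third above A in this key is C.
A fifth above A in this key is E.
Together with the bass A, this spells A minor in root position.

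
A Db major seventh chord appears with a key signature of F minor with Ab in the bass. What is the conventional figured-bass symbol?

4/3

Ab is the fifth of Db major seventh, so the chord is in second inversion.
A seventh chord in second inversion is figured 6/4/3, conventionally abbreviated 4/3.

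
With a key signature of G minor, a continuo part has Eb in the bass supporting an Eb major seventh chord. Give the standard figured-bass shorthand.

Eb is the root of Eb major seventh, so the chord is in root position.
A seventh chord in root position is figured 7/5/3, conventionally abbreviated 7.

7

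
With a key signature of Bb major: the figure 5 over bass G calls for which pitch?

Counting 4 letter steps above G lands on D; in Bb major, that letter is D.

D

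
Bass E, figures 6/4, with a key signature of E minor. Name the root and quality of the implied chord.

A minor

The figures 6/4 indicate a triad in second inversion.
In second inversion the root lies a fourth above the bass: a fourth above E in E minor is A.
The chord tones are E, A, C, giving A minor.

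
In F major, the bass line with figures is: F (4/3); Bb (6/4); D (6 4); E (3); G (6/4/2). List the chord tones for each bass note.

F, A, Bb, D | Bb, E, G | D, G, Bb | E, G, Bb | G, A, C, E

F (6/4/3): F, A, Bb, D.
Bb (6/4): Bb, E, G.
D (6/4): D, G, Bb.
E (5/3): E, G, Bb.
G (6/4/2): G, A, C, E.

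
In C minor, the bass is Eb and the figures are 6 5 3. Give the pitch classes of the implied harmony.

Eb, G, Bb, C

A third above Eb in this key is G.
A fifth above Eb in this key is Bb.
A sixth above Eb in this key is C.
Together with the bass Eb, this spells C minor seventh in first inversion.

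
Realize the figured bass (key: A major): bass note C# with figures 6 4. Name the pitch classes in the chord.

C#, F#, A

A fourth above C# in this key is F#.
A sixth above C# in this key is A.
Together with the bass C#, this spells F# minor in second inversion.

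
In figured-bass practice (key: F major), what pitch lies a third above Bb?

Counting 2 letter steps above Bb lands on D; in F major, that letter is D.

D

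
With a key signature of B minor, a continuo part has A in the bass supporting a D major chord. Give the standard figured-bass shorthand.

A is the fifth of D major, so the chord is in second inversion.
A triad in second inversion is figured 6/4, conventionally abbreviated 6/4.

6/4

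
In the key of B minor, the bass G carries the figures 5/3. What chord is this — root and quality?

The figures 5/3 indicate a triad in root position.
In root position the bass is the root, so the root is G.
The chord tones are G, B, D, giving G major.

G major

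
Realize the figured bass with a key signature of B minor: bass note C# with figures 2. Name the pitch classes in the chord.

C#, D, F#, A

The written figures 2 are shorthand for 6/4/2: the 6/4 are implied.
A second above C# in this key is D.
A fourth above C# in this key is F#.
A sixth above C# in this key is A.
Together with the bass C#, this spells D major seventh in third inversion.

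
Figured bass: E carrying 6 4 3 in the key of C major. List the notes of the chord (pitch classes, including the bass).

E, G, A, C

A third above E in this key is G.
A fourth above E in this key is A.
A sixth above E in this key is C.
Together with the bass E, this spells A minor seventh in second inversion.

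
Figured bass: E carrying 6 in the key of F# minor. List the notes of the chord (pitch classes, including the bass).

E, G#, C#

The written figures 6 are shorthand for 6/3: the 3 is implied.
A third above E in this key is G#.
A sixth above E in this key is C#.
Together with the bass E, this spells C# minor in first inversion.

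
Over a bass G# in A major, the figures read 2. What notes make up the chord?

G#, A, C#, E

The written figures 2 are shorthand for 6/4/2: the 6/4 are implied.
A second above G# in this key is A.
A fourth above G# in this key is C#.
A sixth above G# in this key is E.
Together with the bass G#, this spells A major seventh in third inversion.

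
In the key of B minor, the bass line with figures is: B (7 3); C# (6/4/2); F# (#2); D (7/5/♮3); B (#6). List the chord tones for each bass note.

B, D, F#, A | C#, D, F#, A | F#, G#, B, D | D, F, A, C# | B, D, G#

B (7/5/3): B, D, F#, A.
C# (6/4/2): C#, D, F#, A.
F# (6/4/#2): F#, G#, B, D.
D (7/5/♮3): D, F, A, C#.
B (#6/3): B, D, G#.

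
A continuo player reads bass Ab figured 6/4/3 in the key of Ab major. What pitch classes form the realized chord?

A third above Ab in this key is C.
A fourth above Ab in this key is Db.
A sixth above Ab in this key is F.
Together with the bass Ab, this spells Db major seventh in second inversion.

Ab, C, Db, F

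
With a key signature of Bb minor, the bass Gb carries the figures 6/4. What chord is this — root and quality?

The figures 6/4 indicate a triad in second inversion.
In second inversion the root lies a fourth above the bass: a fourth above Gb in Bb minor is C.
The chord tones are Gb, C, Eb, giving C diminished.

C diminished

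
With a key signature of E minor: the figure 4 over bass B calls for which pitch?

E

Counting 3 letter steps above B lands on E; in E minor, that letter is E.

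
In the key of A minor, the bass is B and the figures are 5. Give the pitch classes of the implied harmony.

B, D, F

The written figures 5 are shorthand for 5/3: the 3 is implied.
A third above B in this key is D.
A fifth above B in this key is F.
Together with the bass B, this spells B diminished in root position.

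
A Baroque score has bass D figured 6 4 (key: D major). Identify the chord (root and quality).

The figures 6 4 indicate a triad in second inversion.
In second inversion the root lies a fourth above the bass: a fourth above D in D major is G.
The chord tones are D, G, B, giving G major.

G major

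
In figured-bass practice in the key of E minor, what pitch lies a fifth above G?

Counting 4 letter steps above G lands on D; in E minor, that letter is D.

D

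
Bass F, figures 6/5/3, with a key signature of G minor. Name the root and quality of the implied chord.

The figures 6/5/3 indicate a seventh chord in first inversion.
In first inversion the root lies a sixth above the bass: a sixth above F in G minor is D.
The chord tones are F, A, C, D, giving D minor seventh.

D minor seventh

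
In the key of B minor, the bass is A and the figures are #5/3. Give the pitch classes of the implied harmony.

A third above A in this key is C#.
A fifth above A in this key is E, raised to E# by the sharp.
Together with the bass A, this spells A augmented in root position.

A, C#, E#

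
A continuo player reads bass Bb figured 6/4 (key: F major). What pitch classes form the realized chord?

Bb, E, G

A fourth above Bb in this key is E.
A sixth above Bb in this key is G.
Together with the bass Bb, this spells E diminished in second inversion.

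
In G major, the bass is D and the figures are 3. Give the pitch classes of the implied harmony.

The written figures 3 are shorthand for 5/3: the 5 is implied.
A third above D in this key is F#.
A fifth above D in this key is A.
Together with the bass D, this spells D major in root position.

D, F#, A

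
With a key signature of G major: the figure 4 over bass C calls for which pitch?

Counting 3 letter steps above C lands on F; in G major, that letter is F#.

F#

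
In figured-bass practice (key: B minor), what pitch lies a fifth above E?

Counting 4 letter steps above E lands on B; in B minor, that letter is B.

B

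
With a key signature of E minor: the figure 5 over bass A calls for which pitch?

E

Counting 4 letter steps above A lands on E; in E minor, that letter is E.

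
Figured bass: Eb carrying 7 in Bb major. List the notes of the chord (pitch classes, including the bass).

The written figures 7 are shorthand for 7/5/3: the 5/3 are implied.
A third above Eb in this key is G.
A fifth above Eb in this key is Bb.
A seventh above Eb in this key is D.
Together with the bass Eb, this spells Eb major seventh in root position.

Eb, G, Bb, D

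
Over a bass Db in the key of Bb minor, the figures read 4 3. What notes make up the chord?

Db, F, Gb, Bb

The written figures 4 3 are shorthand for 6/4/3: the 6 is implied.
A third above Db in this key is F.
A fourth above Db in this key is Gb.
A sixth above Db in this key is Bb.
Together with the bass Db, this spells Gb major seventh in second inversion.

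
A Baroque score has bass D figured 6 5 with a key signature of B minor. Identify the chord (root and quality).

B minor seventh

The figures 6 5 indicate a seventh chord in first inversion.
In first inversion the root lies a sixth above the bass: a sixth above D in B minor is B.
The chord tones are D, F#, A, B, giving B minor seventh.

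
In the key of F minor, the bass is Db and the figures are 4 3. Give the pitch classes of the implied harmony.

The written figures 4 3 are shorthand for 6/4/3: the 6 is implied.
A third above Db in this key is F.
A fourth above Db in this key is G.
A sixth above Db in this key is Bb.
Together with the bass Db, this spells G half-diminished seventh in second inversion.

Db, F, G, Bb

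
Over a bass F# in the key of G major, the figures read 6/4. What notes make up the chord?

F#, B, D

A fourth above F# in this key is B.
A sixth above F# in this key is D.
Together with the bass F#, this spells B minor in second inversion.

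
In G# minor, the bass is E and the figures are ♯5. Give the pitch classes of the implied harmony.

The written figures ♯5 are shorthand for 5/3: the 3 is implied.
A third above E in this key is G#.
A fifth above E in this key is B, raised to B# by the sharp.
Together with the bass E, this spells E augmented in root position.

E, G#, B#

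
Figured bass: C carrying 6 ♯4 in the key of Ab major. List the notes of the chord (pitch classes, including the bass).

C, F#, Ab

A fourth above C in this key is F, raised to F# by the sharp.
A sixth above C in this key is Ab.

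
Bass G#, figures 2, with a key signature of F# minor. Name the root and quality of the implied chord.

The figures 2 indicate a seventh chord in third inversion.
In third inversion the root lies a second above the bass: a second above G# in F# minor is A.
The chord tones are G#, A, C#, E, giving A major seventh.

A major seventh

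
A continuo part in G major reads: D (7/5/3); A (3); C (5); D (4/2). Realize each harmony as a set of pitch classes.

D (7/5/3): D, F#, A, C.
A (5/3): A, C, E.
C (5/3): C, E, G.
D (6/4/2): D, E, G, B.

D, F#, A, C | A, C, E | C, E, G | D, E, G, B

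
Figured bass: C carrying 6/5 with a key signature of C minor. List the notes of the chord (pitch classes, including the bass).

C, Eb, G, Ab

The written figures 6/5 are shorthand for 6/5/3: the 3 is implied.
A third above C in this key is Eb.
A fifth above C in this key is G.
A sixth above C in this key is Ab.
Together with the bass C, this spells Ab major seventh in first inversion.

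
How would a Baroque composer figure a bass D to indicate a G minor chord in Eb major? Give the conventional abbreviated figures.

6/4

D is the fifth of G minor, so the chord is in second inversion.
A triad in second inversion is figured 6/4, conventionally abbreviated 6/4.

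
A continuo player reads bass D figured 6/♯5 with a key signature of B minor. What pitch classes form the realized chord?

The written figures 6/♯5 are shorthand for 6/5/3: the 3 is implied.
A third above D in this key is F#.
A fifth above D in this key is A, raised to A# by the sharp.
A sixth above D in this key is B.
Together with the bass D, this spells B minor-major seventh in first inversion.

D, F#, A#, B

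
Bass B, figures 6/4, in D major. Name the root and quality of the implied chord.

E minor

The figures 6/4 indicate a triad in second inversion.
In second inversion the root lies a fourth above the bass: a fourth above B in D major is E.
The chord tones are B, E, G, giving E minor.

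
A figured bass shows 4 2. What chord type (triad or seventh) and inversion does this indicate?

4 2 is shorthand for 6/4/2.
Intervals of 6/4/2 above the bass form a seventh chord; the bass is the seventh, so this is third inversion.

seventh chord, third inversion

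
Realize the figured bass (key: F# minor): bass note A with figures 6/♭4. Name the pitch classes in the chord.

A, Db, F#

A fourth above A in this key is D, lowered to Db by the flat.
A sixth above A in this key is F#.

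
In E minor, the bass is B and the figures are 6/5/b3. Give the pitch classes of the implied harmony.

B, Db, F#, G

A third above B in this key is D, lowered to Db by the flat.
A fifth above B in this key is F#.
A sixth above B in this key is G.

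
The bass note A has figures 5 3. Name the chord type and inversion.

Intervals of 5/3 above the bass form a triad; the bass is the root, so this is root position.

triad, root position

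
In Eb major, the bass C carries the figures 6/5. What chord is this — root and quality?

The figures 6/5 indicate a seventh chord in first inversion.
In first inversion the root lies a sixth above the bass: a sixth above C in Eb major is Ab.
The chord tones are C, Eb, G, Ab, giving Ab major seventh.

Ab major seventh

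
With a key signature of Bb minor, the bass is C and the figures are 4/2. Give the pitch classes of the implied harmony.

The written figures 4/2 are shorthand for 6/4/2: the 6 is implied.
A second above C in this key is Db.
A fourth above C in this key is F.
A sixth above C in this key is Ab.
Together with the bass C, this spells Db major seventh in third inversion.

C, Db, F, Ab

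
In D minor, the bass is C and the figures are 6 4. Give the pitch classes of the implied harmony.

A fourth above C in this key is F.
A sixth above C in this key is A.
Together with the bass C, this spells F major in second inversion.

C, F, A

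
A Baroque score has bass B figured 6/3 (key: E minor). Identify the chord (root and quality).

The figures 6/3 indicate a triad in first inversion.
In first inversion the root lies a sixth above the bass: a sixth above B in E minor is G.
The chord tones are B, D, G, giving G major.

G major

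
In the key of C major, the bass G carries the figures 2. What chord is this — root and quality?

The figures 2 indicate a seventh chord in third inversion.
In third inversion the root lies a second above the bass: a second above G in C major is A.
The chord tones are G, A, C, E, giving A minor seventh.

A minor seventh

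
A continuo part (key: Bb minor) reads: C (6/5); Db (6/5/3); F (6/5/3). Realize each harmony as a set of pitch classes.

C, Eb, Gb, Ab | Db, F, Ab, Bb | F, Ab, C, Db

C (6/5/3): C, Eb, Gb, Ab.
Db (6/5/3): Db, F, Ab, Bb.
F (6/5/3): F, Ab, C, Db.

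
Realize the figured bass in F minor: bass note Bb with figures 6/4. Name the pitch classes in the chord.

A fourth above Bb in this key is Eb.
A sixth above Bb in this key is G.
Together with the bass Bb, this spells Eb major in second inversion.

Bb, Eb, G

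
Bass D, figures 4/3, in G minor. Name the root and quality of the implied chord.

G minor seventh

The figures 4/3 indicate a seventh chord in second inversion.
In second inversion the root lies a fourth above the bass: a fourth above D in G minor is G.
The chord tones are D, F, G, Bb, giving G minor seventh.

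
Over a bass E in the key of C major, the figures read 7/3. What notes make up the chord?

The written figures 7/3 are shorthand for 7/5/3: the 5 is implied.
A third above E in this key is G.
A fifth above E in this key is B.
A seventh above E in this key is D.
Together with the bass E, this spells E minor seventh in root position.

E, G, B, D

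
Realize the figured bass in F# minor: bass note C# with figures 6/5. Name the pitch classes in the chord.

The written figures 6/5 are shorthand for 6/5/3: the 3 is implied.
A third above C# in this key is E.
A fifth above C# in this key is G#.
A sixth above C# in this key is A.
Together with the bass C#, this spells A major seventh in first inversion.

C#, E, G#, A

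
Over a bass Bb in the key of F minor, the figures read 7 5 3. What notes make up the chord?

A third above Bb in this key is Db.
A fifth above Bb in this key is F.
A seventh above Bb in this key is Ab.
Together with the bass Bb, this spells Bb minor seventh in root position.

Bb, Db, F, Ab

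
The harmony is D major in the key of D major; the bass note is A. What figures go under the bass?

A is the fifth of D major, so the chord is in second inversion.
A triad in second inversion is figured 6/4, conventionally abbreviated 6/4.

6/4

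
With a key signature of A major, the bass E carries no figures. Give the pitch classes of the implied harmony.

An unfigured bass implies 5/3.
A third above E in this key is G#.
A fifth above E in this key is B.
Together with the bass E, this spells E major in root position.

E, G#, B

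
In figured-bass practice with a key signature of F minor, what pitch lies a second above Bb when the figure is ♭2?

Counting 1 letter step above Bb lands on C; in F minor, that letter is C.
The b2 figure lowers it a semitone, giving Cb.

Cb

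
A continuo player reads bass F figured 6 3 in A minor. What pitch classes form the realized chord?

F, A, D

A third above F in this key is A.
A sixth above F in this key is D.
Together with the bass F, this spells D minor in first inversion.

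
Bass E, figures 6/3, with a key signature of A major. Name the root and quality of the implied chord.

C# minor

The figures 6/3 indicate a triad in first inversion.
In first inversion the root lies a sixth above the bass: a sixth above E in A major is C#.
The chord tones are E, G#, C#, giving C# minor.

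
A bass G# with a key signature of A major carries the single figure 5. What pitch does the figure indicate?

Counting 4 letter steps above G# lands on D; in A major, that letter is D.

D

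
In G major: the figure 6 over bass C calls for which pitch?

Counting 5 letter steps above C lands on A; in G major, that letter is A.

A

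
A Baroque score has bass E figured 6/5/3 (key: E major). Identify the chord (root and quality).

C# minor seventh

The figures 6/5/3 indicate a seventh chord in first inversion.
In first inversion the root lies a sixth above the bass: a sixth above E in E major is C#.
The chord tones are E, G#, B, C#, giving C# minor seventh.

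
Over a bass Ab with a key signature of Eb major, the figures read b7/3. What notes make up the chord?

The written figures b7/3 are shorthand for 7/5/3: the 5 is implied.
A third above Ab in this key is C.
A fifth above Ab in this key is Eb.
A seventh above Ab in this key is G, lowered to Gb by the flat.
Together with the bass Ab, this spells Ab dominant seventh in root position.

Ab, C, Eb, Gb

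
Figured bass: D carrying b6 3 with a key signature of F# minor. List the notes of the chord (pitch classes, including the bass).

D, F#, Bb

A third above D in this key is F#.
A sixth above D in this key is B, lowered to Bb by the flat.
Together with the bass D, this spells Bb augmented in first inversion.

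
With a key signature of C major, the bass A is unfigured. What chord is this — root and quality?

An unfigured bass indicates a triad in root position.
In root position the bass is the root, so the root is A.
The chord tones are A, C, E, giving A minor.

A minor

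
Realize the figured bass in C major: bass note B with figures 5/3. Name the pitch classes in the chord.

B, D, F

A third above B in this key is D.
A fifth above B in this key is F.
Together with the bass B, this spells B diminished in root position.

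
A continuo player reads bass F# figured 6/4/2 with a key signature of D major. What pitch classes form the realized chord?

F#, G, B, D

A second above F# in this key is G.
A fourth above F# in this key is B.
A sixth above F# in this key is D.
Together with the bass F#, this spells G major seventh in third inversion.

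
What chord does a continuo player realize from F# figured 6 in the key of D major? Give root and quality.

The figures 6 indicate a triad in first inversion.
In first inversion the root lies a sixth above the bass: a sixth above F# in D major is D.
The chord tones are F#, A, D, giving D major.

D major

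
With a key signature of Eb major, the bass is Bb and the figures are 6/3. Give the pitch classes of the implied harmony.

Bb, D, G

A third above Bb in this key is D.
A sixth above Bb in this key is G.
Together with the bass Bb, this spells G minor in first inversion.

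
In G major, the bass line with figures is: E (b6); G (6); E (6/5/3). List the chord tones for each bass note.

E (b6/3): E, G, Cb.
G (6/3): G, B, E.
E (6/5/3): E, G, B, C.

E, G, Cb | G, B, E | E, G, B, C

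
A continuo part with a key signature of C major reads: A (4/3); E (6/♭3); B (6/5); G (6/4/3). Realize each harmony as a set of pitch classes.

A (6/4/3): A, C, D, F.
E (6/b3): E, Gb, C.
B (6/5/3): B, D, F, G.
G (6/4/3): G, B, C, E.

A, C, D, F | E, Gb, C | B, D, F, G | G, B, C, E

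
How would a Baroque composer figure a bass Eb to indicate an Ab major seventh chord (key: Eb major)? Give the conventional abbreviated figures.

Eb is the fifth of Ab major seventh, so the chord is in second inversion.
A seventh chord in second inversion is figured 6/4/3, conventionally abbreviated 4/3.

4/3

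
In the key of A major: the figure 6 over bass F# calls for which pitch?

D

Counting 5 letter steps above F# lands on D; in A major, that letter is D.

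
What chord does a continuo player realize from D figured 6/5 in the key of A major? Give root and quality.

B minor seventh

The figures 6/5 indicate a seventh chord in first inversion.
In first inversion the root lies a sixth above the bass: a sixth above D in A major is B.
The chord tones are D, F#, A, B, giving B minor seventh.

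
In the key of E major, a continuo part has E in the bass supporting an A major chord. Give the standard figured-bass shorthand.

6/4

E is the fifth of A major, so the chord is in second inversion.
A triad in second inversion is figured 6/4, conventionally abbreviated 6/4.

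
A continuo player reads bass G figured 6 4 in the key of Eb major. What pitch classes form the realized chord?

G, C, Eb

A fourth above G in this key is C.
A sixth above G in this key is Eb.
Together with the bass G, this spells C minor in second inversion.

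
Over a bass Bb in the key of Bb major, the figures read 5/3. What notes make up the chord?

Bb, D, F

A third above Bb in this key is D.
A fifth above Bb in this key is F.
Together with the bass Bb, this spells Bb major in root position.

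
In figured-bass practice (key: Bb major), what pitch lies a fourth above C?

Counting 3 letter steps above C lands on F; in Bb major, that letter is F.

F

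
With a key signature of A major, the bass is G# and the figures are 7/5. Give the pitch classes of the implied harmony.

G#, B, D, F#

The written figures 7/5 are shorthand for 7/5/3: the 3 is implied.
A third above G# in this key is B.
A fifth above G# in this key is D.
A seventh above G# in this key is F#.
Together with the bass G#, this spells G# half-diminished seventh in root position.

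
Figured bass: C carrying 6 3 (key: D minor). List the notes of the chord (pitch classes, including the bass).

A third above C in this key is E.
A sixth above C in this key is A.
Together with the bass C, this spells A minor in first inversion.

C, E, A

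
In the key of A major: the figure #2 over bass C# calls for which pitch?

D#

Counting 1 letter step above C# lands on D; in A major, that letter is D.
The #2 figure raises it a semitone, giving D#.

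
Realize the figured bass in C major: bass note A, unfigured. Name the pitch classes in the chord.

A, C, E

An unfigured bass implies 5/3.
A third above A in this key is C.
A fifth above A in this key is E.
Together with the bass A, this spells A minor in root position.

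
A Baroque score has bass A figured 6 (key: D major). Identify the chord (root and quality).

F# minor

The figures 6 indicate a triad in first inversion.
In first inversion the root lies a sixth above the bass: a sixth above A in D major is F#.
The chord tones are A, C#, F#, giving F# minor.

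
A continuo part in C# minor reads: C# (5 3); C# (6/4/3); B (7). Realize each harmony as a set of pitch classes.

C#, E, G# | C#, E, F#, A | B, D#, F#, A

C# (5/3): C#, E, G#.
C# (6/4/3): C#, E, F#, A.
B (7/5/3): B, D#, F#, A.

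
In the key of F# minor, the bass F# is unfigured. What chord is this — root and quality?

An unfigured bass indicates a triad in root position.
In root position the bass is the root, so the root is F#.
The chord tones are F#, A, C#, giving F# minor.

F# minor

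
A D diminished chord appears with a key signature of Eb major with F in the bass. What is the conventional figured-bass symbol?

F is the third of D diminished, so the chord is in first inversion.
A triad in first inversion is figured 6/3, conventionally abbreviated 6.

6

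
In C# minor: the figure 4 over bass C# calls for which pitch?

Counting 3 letter steps above C# lands on F; in C# minor, that letter is F#.

F#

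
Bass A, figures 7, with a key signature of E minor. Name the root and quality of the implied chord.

The figures 7 indicate a seventh chord in root position.
In root position the bass is the root, so the root is A.
The chord tones are A, C, E, G, giving A minor seventh.

A minor seventh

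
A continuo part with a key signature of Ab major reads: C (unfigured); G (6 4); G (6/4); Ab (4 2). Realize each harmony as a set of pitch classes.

C, Eb, G | G, C, Eb | G, C, Eb | Ab, Bb, Db, F

C (5/3): C, Eb, G.
G (6/4): G, C, Eb.
G (6/4): G, C, Eb.
Ab (6/4/2): Ab, Bb, Db, F.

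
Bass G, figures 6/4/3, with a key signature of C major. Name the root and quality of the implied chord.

The figures 6/4/3 indicate a seventh chord in second inversion.
In second inversion the root lies a fourth above the bass: a fourth above G in C major is C.
The chord tones are G, B, C, E, giving C major seventh.

C major seventh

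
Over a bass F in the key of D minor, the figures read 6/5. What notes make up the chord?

The written figures 6/5 are shorthand for 6/5/3: the 3 is implied.
A third above F in this key is A.
A fifth above F in this key is C.
A sixth above F in this key is D.
Together with the bass F, this spells D minor seventh in first inversion.

F, A, C, D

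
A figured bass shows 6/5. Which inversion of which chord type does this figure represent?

seventh chord, first inversion

6/5 is shorthand for 6/5/3.
Intervals of 6/5/3 above the bass form a seventh chord; the bass is the third, so this is first inversion.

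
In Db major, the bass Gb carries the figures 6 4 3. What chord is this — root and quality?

C half-diminished seventh

The figures 6 4 3 indicate a seventh chord in second inversion.
In second inversion the root lies a fourth above the bass: a fourth above Gb in Db major is C.
The chord tones are Gb, Bb, C, Eb, giving C half-diminished seventh.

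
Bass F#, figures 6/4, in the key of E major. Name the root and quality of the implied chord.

The figures 6/4 indicate a triad in second inversion.
In second inversion the root lies a fourth above the bass: a fourth above F# in E major is B.
The chord tones are F#, B, D#, giving B major.

B major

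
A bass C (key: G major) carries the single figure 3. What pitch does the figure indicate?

E

Counting 2 letter steps above C lands on E; in G major, that letter is E.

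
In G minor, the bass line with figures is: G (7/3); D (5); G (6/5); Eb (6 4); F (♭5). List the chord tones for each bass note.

G (7/5/3): G, Bb, D, F.
D (5/3): D, F, A.
G (6/5/3): G, Bb, D, Eb.
Eb (6/4): Eb, A, C.
F (b5/3): F, A, Cb.

G, Bb, D, F | D, F, A | G, Bb, D, Eb | Eb, A, C | F, A, Cb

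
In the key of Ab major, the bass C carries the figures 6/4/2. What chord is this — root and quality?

Db major seventh

The figures 6/4/2 indicate a seventh chord in third inversion.
In third inversion the root lies a second above the bass: a second above C in Ab major is Db.
The chord tones are C, Db, F, Ab, giving Db major seventh.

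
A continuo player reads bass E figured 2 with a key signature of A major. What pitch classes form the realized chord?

The written figures 2 are shorthand for 6/4/2: the 6/4 are implied.
A second above E in this key is F#.
A fourth above E in this key is A.
A sixth above E in this key is C#.
Together with the bass E, this spells F# minor seventh in third inversion.

E, F#, A, C#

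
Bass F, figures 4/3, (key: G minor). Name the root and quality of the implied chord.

The figures 4/3 indicate a seventh chord in second inversion.
In second inversion the root lies a fourth above the bass: a fourth above F in G minor is Bb.
The chord tones are F, A, Bb, D, giving Bb major seventh.

Bb major seventh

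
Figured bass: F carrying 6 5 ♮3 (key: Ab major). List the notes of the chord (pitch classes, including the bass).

A third above F in this key is Ab, made natural (A) by the ♮ figure.
A fifth above F in this key is C.
A sixth above F in this key is Db.
Together with the bass F, this spells Db augmented major seventh in first inversion.

F, A, C, Db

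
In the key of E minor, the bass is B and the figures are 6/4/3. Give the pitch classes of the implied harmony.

B, D, E, G

A third above B in this key is D.
A fourth above B in this key is E.
A sixth above B in this key is G.
Together with the bass B, this spells E minor seventh in second inversion.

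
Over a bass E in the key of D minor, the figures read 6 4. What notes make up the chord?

E, A, C

A fourth above E in this key is A.
A sixth above E in this key is C.
Together with the bass E, this spells A minor in second inversion.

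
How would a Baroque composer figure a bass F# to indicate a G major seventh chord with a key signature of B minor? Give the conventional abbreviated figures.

F# is the seventh of G major seventh, so the chord is in third inversion.
A seventh chord in third inversion is figured 6/4/2, conventionally abbreviated 4/2.

4/2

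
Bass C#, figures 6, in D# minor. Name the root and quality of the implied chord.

The figures 6 indicate a triad in first inversion.
In first inversion the root lies a sixth above the bass: a sixth above C# in D# minor is A#.
The chord tones are C#, E#, A#, giving A# minor.

A# minor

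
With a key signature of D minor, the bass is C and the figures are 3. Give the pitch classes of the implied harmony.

C, E, G

The written figures 3 are shorthand for 5/3: the 5 is implied.
A third above C in this key is E.
A fifth above C in this key is G.
Together with the bass C, this spells C major in root position.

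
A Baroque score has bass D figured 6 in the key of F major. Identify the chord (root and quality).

The figures 6 indicate a triad in first inversion.
In first inversion the root lies a sixth above the bass: a sixth above D in F major is Bb.
The chord tones are D, F, Bb, giving Bb major.

Bb major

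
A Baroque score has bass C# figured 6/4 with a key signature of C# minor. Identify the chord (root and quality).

F# minor

The figures 6/4 indicate a triad in second inversion.
In second inversion the root lies a fourth above the bass: a fourth above C# in C# minor is F#.
The chord tones are C#, F#, A, giving F# minor.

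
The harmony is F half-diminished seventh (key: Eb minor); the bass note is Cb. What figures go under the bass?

Cb is the fifth of F half-diminished seventh, so the chord is in second inversion.
A seventh chord in second inversion is figured 6/4/3, conventionally abbreviated 4/3.

4/3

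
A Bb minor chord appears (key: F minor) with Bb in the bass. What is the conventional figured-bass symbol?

Bb is the root of Bb minor, so the chord is in root position.
A triad in root position is figured 5/3, conventionally abbreviated (no figures — root-position triad).

no figures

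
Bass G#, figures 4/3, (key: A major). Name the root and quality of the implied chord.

The figures 4/3 indicate a seventh chord in second inversion.
In second inversion the root lies a fourth above the bass: a fourth above G# in A major is C#.
The chord tones are G#, B, C#, E, giving C# minor seventh.

C# minor seventh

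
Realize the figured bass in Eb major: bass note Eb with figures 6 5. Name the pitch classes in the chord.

The written figures 6 5 are shorthand for 6/5/3: the 3 is implied.
A third above Eb in this key is G.
A fifth above Eb in this key is Bb.
A sixth above Eb in this key is C.
Together with the bass Eb, this spells C minor seventh in first inversion.

Eb, G, Bb, C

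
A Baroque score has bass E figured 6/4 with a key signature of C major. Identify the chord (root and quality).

A minor

The figures 6/4 indicate a triad in second inversion.
In second inversion the root lies a fourth above the bass: a fourth above E in C major is A.
The chord tones are E, A, C, giving A minor.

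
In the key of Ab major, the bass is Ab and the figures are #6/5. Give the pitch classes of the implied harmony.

Ab, C, Eb, F#

The written figures #6/5 are shorthand for 6/5/3: the 3 is implied.
A third above Ab in this key is C.
A fifth above Ab in this key is Eb.
A sixth above Ab in this key is F, raised to F# by the sharp.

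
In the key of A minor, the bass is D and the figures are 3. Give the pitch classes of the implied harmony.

The written figures 3 are shorthand for 5/3: the 5 is implied.
A third above D in this key is F.
A fifth above D in this key is A.
Together with the bass D, this spells D minor in root position.

D, F, A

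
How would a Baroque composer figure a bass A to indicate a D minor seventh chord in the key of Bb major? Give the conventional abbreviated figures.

A is the fifth of D minor seventh, so the chord is in second inversion.
A seventh chord in second inversion is figured 6/4/3, conventionally abbreviated 4/3.

4/3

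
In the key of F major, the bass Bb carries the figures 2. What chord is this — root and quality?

C dominant seventh

The figures 2 indicate a seventh chord in third inversion.
In third inversion the root lies a second above the bass: a second above Bb in F major is C.
The chord tones are Bb, C, E, G, giving C dominant seventh.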